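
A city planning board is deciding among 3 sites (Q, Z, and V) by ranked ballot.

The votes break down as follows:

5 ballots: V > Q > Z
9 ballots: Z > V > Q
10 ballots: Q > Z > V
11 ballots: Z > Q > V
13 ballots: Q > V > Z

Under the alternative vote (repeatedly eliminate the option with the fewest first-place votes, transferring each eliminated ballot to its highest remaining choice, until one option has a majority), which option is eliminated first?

Round 1: Q 23, Z 20, V 5. V has the fewest and is eliminated.
Round 2: Q 28, Z 20. Q has a majority.

V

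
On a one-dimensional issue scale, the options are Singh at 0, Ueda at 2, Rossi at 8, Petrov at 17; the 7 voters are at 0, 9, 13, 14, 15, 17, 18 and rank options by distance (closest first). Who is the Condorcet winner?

Petrov

With single-peaked preferences on a line, the Condorcet winner is the candidate closest to the median voter.
The median voter (position 14) is closest to Petrov at 17.
Check: Petrov vs Ueda — voters closer to Petrov: 5 of 7.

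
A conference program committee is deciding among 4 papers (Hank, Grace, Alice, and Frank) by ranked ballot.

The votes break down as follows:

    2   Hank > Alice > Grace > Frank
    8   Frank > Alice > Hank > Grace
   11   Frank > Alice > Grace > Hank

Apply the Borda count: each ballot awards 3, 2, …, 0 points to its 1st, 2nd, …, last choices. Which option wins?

Frank

Borda scores:
  Hank: 2·3 + 8·1 + 11·0 = 14
  Grace: 2·1 + 8·0 + 11·1 = 13
  Alice: 2·2 + 8·2 + 11·2 = 42
  Frank: 2·0 + 8·3 + 11·3 = 57
Frank has the highest total.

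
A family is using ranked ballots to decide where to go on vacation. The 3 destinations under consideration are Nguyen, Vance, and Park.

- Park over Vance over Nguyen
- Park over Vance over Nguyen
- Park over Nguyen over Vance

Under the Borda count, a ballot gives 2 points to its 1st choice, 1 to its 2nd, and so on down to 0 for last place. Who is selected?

Park

Borda scores:
  Nguyen: 0 + 0 + 1 = 1
  Vance: 1 + 1 + 0 = 2
  Park: 2 + 2 + 2 = 6
Park has the highest total.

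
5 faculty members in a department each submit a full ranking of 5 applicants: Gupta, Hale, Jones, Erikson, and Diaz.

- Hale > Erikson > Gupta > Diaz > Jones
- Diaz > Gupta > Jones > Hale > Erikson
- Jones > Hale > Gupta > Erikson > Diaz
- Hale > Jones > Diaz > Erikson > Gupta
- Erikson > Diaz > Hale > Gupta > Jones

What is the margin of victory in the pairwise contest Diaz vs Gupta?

1

Ballots ranking Diaz above Gupta: 3.
Ballots ranking Gupta above Diaz: 2.
Diaz wins 3–2, a margin of 1.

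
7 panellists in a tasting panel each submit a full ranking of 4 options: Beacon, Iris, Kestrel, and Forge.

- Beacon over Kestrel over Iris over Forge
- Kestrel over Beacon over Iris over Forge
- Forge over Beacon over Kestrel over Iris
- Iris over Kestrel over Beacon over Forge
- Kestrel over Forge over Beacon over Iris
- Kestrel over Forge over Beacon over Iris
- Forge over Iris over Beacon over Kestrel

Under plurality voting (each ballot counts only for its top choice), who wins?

First-place vote totals:
  Beacon: 1
  Iris: 1
  Kestrel: 3
  Forge: 2
Kestrel has the most first-place votes.

Kestrel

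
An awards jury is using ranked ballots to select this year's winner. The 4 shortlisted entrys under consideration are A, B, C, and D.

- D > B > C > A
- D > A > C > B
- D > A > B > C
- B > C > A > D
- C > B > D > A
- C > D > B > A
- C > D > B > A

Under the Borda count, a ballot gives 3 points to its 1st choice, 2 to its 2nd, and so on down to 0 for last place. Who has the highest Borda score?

D

Borda scores:
  A: 0 + 2 + 2 + 1 + 0 + 0 + 0 = 5
  B: 2 + 0 + 1 + 3 + 2 + 1 + 1 = 10
  C: 1 + 1 + 0 + 2 + 3 + 3 + 3 = 13
  D: 3 + 3 + 3 + 0 + 1 + 2 + 2 = 14
D has the highest total.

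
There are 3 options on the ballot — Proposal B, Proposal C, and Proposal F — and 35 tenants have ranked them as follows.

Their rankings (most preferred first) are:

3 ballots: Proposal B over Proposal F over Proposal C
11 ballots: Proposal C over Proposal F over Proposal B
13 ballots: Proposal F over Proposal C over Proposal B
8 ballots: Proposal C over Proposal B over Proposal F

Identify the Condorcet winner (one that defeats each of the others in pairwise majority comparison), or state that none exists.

Head-to-head results (35 voters total):
Proposal B vs Proposal C: Proposal C wins 32–3.
Proposal B vs Proposal F: Proposal F wins 24–11.
Proposal C vs Proposal F: Proposal C wins 19–16.
Proposal C beats each rival — Proposal B (32–3), Proposal F (19–16) — so Proposal C is the Condorcet winner.

Proposal C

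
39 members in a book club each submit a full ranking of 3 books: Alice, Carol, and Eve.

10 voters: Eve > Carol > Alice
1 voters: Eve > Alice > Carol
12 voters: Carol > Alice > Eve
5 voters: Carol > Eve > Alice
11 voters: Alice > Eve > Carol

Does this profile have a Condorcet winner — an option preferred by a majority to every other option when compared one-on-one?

No

Head-to-head results (39 voters total):
Alice vs Carol: Carol wins 27–12.
Alice vs Eve: Alice wins 23–16.
Carol vs Eve: Eve wins 22–17.
No candidate beats all others: Alice beats Eve beats Carol beats Alice, a majority cycle.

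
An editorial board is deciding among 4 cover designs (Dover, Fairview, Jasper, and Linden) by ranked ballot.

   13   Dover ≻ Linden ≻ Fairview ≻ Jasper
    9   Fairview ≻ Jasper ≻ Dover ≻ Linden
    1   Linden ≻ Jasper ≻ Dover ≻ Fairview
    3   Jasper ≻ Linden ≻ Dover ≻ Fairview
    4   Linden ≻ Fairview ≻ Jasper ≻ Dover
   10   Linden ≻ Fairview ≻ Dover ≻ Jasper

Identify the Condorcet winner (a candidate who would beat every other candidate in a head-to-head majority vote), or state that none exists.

Head-to-head results (40 voters total):
Dover vs Fairview: Fairview wins 23–17.
Dover vs Jasper: Dover wins 23–17.
Dover vs Linden: Dover wins 22–18.
Fairview vs Jasper: Fairview wins 36–4.
Fairview vs Linden: Linden wins 31–9.
Jasper vs Linden: Linden wins 28–12.
No candidate beats all others: Dover beats Linden beats Fairview beats Dover, a majority cycle.

No Condorcet winner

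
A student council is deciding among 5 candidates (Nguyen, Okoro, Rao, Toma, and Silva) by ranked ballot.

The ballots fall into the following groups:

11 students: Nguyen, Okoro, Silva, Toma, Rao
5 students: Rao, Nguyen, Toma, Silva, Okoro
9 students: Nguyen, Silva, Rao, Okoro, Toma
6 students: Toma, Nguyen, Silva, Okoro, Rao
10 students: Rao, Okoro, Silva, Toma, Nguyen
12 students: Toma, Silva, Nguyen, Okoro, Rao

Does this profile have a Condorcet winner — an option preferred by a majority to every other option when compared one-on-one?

No

Head-to-head results (53 voters total):
Nguyen vs Okoro: Nguyen wins 43–10.
Nguyen vs Rao: Nguyen wins 38–15.
Nguyen vs Toma: Toma wins 28–25.
Nguyen vs Silva: Nguyen wins 31–22.
Okoro vs Rao: Okoro wins 29–24.
Okoro vs Toma: Okoro wins 30–23.
Okoro vs Silva: Silva wins 32–21.
Rao vs Toma: Toma wins 29–24.
Rao vs Silva: Silva wins 38–15.
Toma vs Silva: Silva wins 30–23.
No candidate beats all others: Nguyen beats Okoro beats Toma beats Nguyen, a majority cycle.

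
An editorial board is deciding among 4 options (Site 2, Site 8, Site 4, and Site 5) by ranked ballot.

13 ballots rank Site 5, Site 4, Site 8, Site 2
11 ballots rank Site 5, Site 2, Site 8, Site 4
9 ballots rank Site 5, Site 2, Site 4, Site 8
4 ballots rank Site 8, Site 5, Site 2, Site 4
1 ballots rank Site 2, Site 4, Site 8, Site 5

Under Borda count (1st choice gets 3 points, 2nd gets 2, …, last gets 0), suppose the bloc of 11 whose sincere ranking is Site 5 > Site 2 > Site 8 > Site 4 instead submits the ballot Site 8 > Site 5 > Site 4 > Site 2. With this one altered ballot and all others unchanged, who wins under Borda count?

Site 5

Borda totals with the altered ballot: Site 2 25, Site 8 59, Site 4 48, Site 5 96.
The winner is unchanged: still Site 5.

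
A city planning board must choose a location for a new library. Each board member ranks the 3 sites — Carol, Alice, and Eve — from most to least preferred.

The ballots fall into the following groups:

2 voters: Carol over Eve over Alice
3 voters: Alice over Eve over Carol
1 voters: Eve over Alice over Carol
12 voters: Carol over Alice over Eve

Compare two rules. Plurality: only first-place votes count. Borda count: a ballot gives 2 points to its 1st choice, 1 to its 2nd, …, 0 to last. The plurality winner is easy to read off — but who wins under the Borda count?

Plurality first-place counts: Carol 14, Alice 3, Eve 1 → Carol.
Borda totals: Carol 28, Alice 19, Eve 7 → Carol.

Carol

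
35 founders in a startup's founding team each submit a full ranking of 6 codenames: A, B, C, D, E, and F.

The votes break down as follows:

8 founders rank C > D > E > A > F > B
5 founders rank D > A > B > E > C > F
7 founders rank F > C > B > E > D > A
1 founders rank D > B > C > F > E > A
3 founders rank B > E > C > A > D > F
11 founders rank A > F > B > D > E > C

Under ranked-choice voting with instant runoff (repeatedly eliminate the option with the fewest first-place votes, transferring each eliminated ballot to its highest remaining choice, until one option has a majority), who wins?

Round 1: A 11, C 8, F 7, D 6, B 3, E 0. E has the fewest and is eliminated.
Round 2: A 11, C 8, F 7, D 6, B 3. B has the fewest and is eliminated.
Round 3: A 11, C 11, F 7, D 6. D has the fewest and is eliminated.
Round 4: A 16, C 12, F 7. F has the fewest and is eliminated.
Round 5: C 19, A 16. C has a majority.

C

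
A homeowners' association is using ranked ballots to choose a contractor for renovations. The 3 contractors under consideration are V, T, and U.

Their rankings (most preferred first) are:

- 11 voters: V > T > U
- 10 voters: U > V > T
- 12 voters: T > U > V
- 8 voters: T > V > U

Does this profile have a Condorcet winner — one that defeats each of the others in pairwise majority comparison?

No

Head-to-head results (41 voters total):
V vs T: V wins 21–20.
V vs U: U wins 22–19.
T vs U: T wins 31–10.
No candidate beats all others: V beats T beats U beats V, a majority cycle.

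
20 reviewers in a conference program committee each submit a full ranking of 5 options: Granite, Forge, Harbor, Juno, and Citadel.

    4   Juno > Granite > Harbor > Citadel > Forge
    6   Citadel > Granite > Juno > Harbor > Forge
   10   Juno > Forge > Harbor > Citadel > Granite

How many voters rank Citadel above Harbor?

6

Ballots ranking Citadel above Harbor: 6.
Ballots ranking Harbor above Citadel: 4+10 = 14.
So 6 of 20 voters prefer Citadel to Harbor.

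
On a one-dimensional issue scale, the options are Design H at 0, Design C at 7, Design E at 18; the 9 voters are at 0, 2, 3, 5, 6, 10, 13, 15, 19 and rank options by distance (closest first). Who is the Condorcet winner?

Design C

With single-peaked preferences on a line, the Condorcet winner is the candidate closest to the median voter.
The median voter (position 6) is closest to Design C at 7.
Check: Design C vs Design E — voters closer to Design C: 6 of 9.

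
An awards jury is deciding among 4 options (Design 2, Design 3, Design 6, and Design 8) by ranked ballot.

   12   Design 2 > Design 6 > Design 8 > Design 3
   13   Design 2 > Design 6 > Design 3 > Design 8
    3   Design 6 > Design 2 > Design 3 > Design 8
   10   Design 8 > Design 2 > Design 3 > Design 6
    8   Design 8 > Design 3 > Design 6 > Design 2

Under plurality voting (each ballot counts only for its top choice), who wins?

First-place vote totals:
  Design 2: 25
  Design 3: 0
  Design 6: 3
  Design 8: 18
Design 2 has the most first-place votes.

Design 2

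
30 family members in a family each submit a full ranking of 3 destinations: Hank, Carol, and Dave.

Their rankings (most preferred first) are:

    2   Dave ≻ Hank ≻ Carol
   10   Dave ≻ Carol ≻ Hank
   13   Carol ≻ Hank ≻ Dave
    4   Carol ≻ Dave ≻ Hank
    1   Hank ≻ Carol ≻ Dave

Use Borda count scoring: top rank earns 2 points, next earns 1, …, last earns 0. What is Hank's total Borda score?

17

Borda scores:
  Hank: 2·1 + 10·0 + 13·1 + 4·0 + 2 = 17
  Carol: 2·0 + 10·1 + 13·2 + 4·2 + 1 = 45
  Dave: 2·2 + 10·2 + 13·0 + 4·1 + 0 = 28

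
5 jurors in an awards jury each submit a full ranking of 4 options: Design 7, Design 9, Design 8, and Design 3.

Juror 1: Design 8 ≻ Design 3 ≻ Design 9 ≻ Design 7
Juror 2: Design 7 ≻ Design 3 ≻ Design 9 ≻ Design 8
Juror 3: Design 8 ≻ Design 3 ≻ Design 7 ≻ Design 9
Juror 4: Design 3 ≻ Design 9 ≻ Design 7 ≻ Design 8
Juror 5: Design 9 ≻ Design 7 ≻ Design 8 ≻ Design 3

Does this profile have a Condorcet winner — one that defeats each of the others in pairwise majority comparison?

Head-to-head results (5 voters total):
Design 7 vs Design 9: Design 9 wins 3–2.
Design 7 vs Design 8: Design 7 wins 3–2.
Design 7 vs Design 3: Design 3 wins 3–2.
Design 9 vs Design 8: Design 9 wins 3–2.
Design 9 vs Design 3: Design 3 wins 4–1.
Design 8 vs Design 3: Design 8 wins 3–2.
No candidate beats all others: Design 7 beats Design 8 beats Design 3 beats Design 7, a majority cycle.

No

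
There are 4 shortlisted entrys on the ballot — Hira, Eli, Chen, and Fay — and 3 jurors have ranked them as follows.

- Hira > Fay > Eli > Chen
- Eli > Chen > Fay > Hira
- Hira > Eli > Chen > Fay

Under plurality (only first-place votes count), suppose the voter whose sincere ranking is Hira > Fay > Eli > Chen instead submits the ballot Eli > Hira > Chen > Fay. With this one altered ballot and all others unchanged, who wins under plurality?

Eli

First-place totals with the altered ballot: Hira 1, Eli 2, Chen 0, Fay 0.
The switch changes the winner from Hira to Eli.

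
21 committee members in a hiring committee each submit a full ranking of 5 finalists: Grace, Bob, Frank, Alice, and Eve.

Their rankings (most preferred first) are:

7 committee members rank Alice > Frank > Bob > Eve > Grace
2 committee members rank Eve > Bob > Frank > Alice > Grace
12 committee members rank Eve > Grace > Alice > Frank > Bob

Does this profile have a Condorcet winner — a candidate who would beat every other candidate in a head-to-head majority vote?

Yes

Head-to-head results (21 voters total):
Grace vs Bob: Grace wins 12–9.
Grace vs Frank: Grace wins 12–9.
Grace vs Alice: Grace wins 12–9.
Grace vs Eve: Eve wins 21–0.
Bob vs Frank: Frank wins 19–2.
Bob vs Alice: Alice wins 19–2.
Bob vs Eve: Eve wins 14–7.
Frank vs Alice: Alice wins 19–2.
Frank vs Eve: Eve wins 14–7.
Alice vs Eve: Eve wins 14–7.
Eve beats each rival — Grace (21–0), Bob (14–7), Frank (14–7), Alice (14–7) — so Eve is the Condorcet winner.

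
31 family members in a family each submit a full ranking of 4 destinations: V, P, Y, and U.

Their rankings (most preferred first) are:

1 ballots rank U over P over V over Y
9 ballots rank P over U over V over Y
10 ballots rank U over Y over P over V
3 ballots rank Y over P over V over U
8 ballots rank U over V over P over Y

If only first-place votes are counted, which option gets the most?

First-place vote totals:
  V: 0
  P: 9
  Y: 3
  U: 19
U has the most first-place votes.

U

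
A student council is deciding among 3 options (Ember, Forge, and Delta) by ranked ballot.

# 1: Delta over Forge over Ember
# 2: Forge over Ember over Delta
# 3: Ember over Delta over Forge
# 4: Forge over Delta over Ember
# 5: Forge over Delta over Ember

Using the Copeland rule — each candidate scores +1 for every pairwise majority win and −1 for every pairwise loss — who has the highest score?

Forge

Pairwise results:
  Ember vs Forge: Forge wins 4–1.
  Ember vs Delta: Delta wins 3–2.
  Forge vs Delta: Forge wins 3–2.
Copeland scores (wins − losses):
  Ember: 0 − 2 = -2
  Forge: 2 − 0 = 2
  Delta: 1 − 1 = 0
Forge has the best Copeland score.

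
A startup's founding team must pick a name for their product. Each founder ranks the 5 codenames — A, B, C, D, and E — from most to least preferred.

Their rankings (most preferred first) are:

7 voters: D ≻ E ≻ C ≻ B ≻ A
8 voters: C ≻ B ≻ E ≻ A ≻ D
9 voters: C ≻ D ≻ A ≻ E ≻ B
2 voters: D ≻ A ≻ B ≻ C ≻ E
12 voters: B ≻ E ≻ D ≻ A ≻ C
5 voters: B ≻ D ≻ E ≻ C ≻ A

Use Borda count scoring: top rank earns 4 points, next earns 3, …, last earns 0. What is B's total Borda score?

103

Borda scores:
  A: 7·0 + 8·1 + 9·2 + 2·3 + 12·1 + 5·0 = 44
  B: 7·1 + 8·3 + 9·0 + 2·2 + 12·4 + 5·4 = 103
  C: 7·2 + 8·4 + 9·4 + 2·1 + 12·0 + 5·1 = 89
  D: 7·4 + 8·0 + 9·3 + 2·4 + 12·2 + 5·3 = 102
  E: 7·3 + 8·2 + 9·1 + 2·0 + 12·3 + 5·2 = 92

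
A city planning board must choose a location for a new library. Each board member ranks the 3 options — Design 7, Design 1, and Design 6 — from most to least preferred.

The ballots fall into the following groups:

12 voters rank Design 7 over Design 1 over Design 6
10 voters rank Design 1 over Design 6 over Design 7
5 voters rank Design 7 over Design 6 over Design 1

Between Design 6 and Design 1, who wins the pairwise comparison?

Ballots ranking Design 6 above Design 1: 5.
Ballots ranking Design 1 above Design 6: 12+10 = 22.
Design 1 wins the head-to-head, 22–5.

Design 1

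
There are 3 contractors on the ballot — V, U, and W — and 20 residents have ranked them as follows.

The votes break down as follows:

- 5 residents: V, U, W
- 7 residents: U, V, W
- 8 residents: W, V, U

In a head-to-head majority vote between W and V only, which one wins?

V

Ballots ranking W above V: 8.
Ballots ranking V above W: 5+7 = 12.
V wins the head-to-head, 12–8.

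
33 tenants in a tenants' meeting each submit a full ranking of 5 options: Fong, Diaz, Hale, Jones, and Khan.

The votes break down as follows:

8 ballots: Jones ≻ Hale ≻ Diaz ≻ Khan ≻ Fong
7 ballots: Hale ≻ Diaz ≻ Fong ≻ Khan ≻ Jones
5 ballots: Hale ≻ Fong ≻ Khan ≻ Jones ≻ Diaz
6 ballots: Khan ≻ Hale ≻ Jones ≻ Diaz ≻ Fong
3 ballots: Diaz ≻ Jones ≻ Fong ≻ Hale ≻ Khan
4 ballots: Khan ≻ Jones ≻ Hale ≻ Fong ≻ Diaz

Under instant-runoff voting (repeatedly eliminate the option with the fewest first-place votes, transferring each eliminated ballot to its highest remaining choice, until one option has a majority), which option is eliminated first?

Round 1: Hale 12, Khan 10, Jones 8, Diaz 3, Fong 0. Fong has the fewest and is eliminated.
Round 2: Hale 12, Khan 10, Jones 8, Diaz 3. Diaz has the fewest and is eliminated.
Round 3: Hale 12, Jones 11, Khan 10. Khan has the fewest and is eliminated.
Round 4: Hale 18, Jones 15. Hale has a majority.

Fong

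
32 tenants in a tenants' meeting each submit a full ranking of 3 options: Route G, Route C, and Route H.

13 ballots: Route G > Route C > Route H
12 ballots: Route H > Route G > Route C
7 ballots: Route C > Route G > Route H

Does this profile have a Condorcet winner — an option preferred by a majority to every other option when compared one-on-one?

Head-to-head results (32 voters total):
Route G vs Route C: Route G wins 25–7.
Route G vs Route H: Route G wins 20–12.
Route C vs Route H: Route C wins 20–12.
Route G beats each rival — Route C (25–7), Route H (20–12) — so Route G is the Condorcet winner.

Yes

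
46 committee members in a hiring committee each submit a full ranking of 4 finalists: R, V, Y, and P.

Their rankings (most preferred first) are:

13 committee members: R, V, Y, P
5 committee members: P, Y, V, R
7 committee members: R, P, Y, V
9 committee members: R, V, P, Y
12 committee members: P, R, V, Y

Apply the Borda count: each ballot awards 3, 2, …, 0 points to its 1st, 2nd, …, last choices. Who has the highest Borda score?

Borda scores:
  R: 13·3 + 5·0 + 7·3 + 9·3 + 12·2 = 111
  V: 13·2 + 5·1 + 7·0 + 9·2 + 12·1 = 61
  Y: 13·1 + 5·2 + 7·1 + 9·0 + 12·0 = 30
  P: 13·0 + 5·3 + 7·2 + 9·1 + 12·3 = 74
R has the highest total.

R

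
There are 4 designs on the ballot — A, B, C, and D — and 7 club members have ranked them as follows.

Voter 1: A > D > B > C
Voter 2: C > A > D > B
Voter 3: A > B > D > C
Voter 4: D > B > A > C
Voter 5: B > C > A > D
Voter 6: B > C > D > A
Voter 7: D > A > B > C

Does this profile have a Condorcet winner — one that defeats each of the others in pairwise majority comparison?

Head-to-head results (7 voters total):
A vs B: A wins 4–3.
A vs C: A wins 4–3.
A vs D: A wins 4–3.
B vs C: B wins 6–1.
B vs D: D wins 4–3.
C vs D: D wins 4–3.
A beats each rival — B (4–3), C (4–3), D (4–3) — so A is the Condorcet winner.

Yes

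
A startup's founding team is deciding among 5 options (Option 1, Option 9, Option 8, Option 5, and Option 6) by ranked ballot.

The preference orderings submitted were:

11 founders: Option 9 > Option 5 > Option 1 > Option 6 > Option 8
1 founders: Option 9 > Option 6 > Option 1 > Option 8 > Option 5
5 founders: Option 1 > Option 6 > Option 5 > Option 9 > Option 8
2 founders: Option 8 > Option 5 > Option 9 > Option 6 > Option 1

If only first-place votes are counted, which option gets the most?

First-place vote totals:
  Option 1: 5
  Option 9: 12
  Option 8: 2
  Option 5: 0
  Option 6: 0
Option 9 has the most first-place votes.

Option 9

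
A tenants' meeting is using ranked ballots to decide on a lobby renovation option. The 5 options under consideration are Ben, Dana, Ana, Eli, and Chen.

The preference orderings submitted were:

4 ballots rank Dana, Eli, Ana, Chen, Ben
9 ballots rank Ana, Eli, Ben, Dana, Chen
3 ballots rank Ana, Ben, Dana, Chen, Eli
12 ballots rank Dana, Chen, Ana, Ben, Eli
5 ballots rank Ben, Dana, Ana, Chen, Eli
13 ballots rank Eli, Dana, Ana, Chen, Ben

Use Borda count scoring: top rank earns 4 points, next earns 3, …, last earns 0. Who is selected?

Dana

Borda scores:
  Ben: 4·0 + 9·2 + 3·3 + 12·1 + 5·4 + 13·0 = 59
  Dana: 4·4 + 9·1 + 3·2 + 12·4 + 5·3 + 13·3 = 133
  Ana: 4·2 + 9·4 + 3·4 + 12·2 + 5·2 + 13·2 = 116
  Eli: 4·3 + 9·3 + 3·0 + 12·0 + 5·0 + 13·4 = 91
  Chen: 4·1 + 9·0 + 3·1 + 12·3 + 5·1 + 13·1 = 61
Dana has the highest total.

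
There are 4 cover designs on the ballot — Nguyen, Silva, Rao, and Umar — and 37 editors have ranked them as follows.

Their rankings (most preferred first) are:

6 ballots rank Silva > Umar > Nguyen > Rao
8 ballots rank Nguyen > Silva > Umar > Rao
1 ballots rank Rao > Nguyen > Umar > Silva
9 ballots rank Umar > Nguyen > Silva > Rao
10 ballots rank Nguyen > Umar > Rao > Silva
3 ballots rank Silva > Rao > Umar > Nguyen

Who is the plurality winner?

First-place vote totals:
  Nguyen: 18
  Silva: 9
  Rao: 1
  Umar: 9
Nguyen has the most first-place votes.

Nguyen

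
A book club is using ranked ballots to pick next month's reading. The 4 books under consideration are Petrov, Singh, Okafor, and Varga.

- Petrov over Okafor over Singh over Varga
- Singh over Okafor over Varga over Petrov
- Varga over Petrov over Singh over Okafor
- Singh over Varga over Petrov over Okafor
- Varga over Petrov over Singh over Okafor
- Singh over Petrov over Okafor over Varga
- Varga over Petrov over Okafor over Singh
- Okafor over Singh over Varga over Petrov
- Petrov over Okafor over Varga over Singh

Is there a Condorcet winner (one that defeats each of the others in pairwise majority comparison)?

No

Head-to-head results (9 voters total):
Petrov vs Singh: Petrov wins 5–4.
Petrov vs Okafor: Petrov wins 7–2.
Petrov vs Varga: Varga wins 6–3.
Singh vs Okafor: Singh wins 5–4.
Singh vs Varga: Singh wins 5–4.
Okafor vs Varga: Okafor wins 5–4.
No candidate beats all others: Petrov beats Singh beats Varga beats Petrov, a majority cycle.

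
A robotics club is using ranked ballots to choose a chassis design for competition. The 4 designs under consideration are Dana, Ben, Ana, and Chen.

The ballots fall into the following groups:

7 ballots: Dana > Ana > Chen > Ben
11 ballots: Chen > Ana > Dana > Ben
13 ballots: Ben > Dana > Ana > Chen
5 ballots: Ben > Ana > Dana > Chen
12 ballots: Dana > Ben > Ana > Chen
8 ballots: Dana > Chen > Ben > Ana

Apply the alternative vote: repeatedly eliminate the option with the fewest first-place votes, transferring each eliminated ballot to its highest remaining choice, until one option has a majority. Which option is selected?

Dana

Round 1: Dana 27, Ben 18, Chen 11, Ana 0. Ana has the fewest and is eliminated.
Round 2: Dana 27, Ben 18, Chen 11. Chen has the fewest and is eliminated.
Round 3: Dana 38, Ben 18. Dana has a majority.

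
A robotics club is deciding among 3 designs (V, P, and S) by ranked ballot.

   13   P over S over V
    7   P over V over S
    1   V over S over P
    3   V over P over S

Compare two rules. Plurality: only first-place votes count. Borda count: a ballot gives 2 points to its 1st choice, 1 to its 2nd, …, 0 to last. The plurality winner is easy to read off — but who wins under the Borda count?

Plurality first-place counts: V 4, P 20, S 0 → P.
Borda totals: V 15, P 43, S 14 → P.

P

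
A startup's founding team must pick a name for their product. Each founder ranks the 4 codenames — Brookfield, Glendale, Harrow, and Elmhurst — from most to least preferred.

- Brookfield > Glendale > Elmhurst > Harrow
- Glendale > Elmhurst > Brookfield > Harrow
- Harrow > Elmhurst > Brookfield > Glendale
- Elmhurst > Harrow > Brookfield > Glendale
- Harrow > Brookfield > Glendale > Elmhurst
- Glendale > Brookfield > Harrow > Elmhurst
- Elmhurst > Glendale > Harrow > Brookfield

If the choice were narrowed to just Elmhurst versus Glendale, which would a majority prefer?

Glendale

Ballots ranking Elmhurst above Glendale: 3.
Ballots ranking Glendale above Elmhurst: 4.
Glendale wins the head-to-head, 4–3.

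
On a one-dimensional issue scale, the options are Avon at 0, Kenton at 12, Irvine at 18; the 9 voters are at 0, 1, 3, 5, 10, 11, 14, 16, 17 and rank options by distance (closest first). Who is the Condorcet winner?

Kenton

With single-peaked preferences on a line, the Condorcet winner is the candidate closest to the median voter.
The median voter (position 10) is closest to Kenton at 12.
Check: Kenton vs Irvine — voters closer to Kenton: 7 of 9.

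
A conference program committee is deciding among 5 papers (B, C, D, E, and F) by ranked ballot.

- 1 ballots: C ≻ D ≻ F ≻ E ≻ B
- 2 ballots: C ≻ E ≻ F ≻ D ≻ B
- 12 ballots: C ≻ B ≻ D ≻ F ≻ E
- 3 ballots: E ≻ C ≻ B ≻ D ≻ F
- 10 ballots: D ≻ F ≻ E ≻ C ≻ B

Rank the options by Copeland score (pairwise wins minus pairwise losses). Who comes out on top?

C

Pairwise results:
  B vs C: C wins 28–0.
  B vs D: B wins 15–13.
  B vs E: E wins 16–12.
  B vs F: B wins 15–13.
  C vs D: C wins 18–10.
  C vs E: C wins 15–13.
  C vs F: C wins 18–10.
  D vs E: D wins 23–5.
  D vs F: D wins 26–2.
  E vs F: F wins 23–5.
Copeland scores (wins − losses):
  B: 2 − 2 = 0
  C: 4 − 0 = 4
  D: 2 − 2 = 0
  E: 1 − 3 = -2
  F: 1 − 3 = -2
C has the best Copeland score.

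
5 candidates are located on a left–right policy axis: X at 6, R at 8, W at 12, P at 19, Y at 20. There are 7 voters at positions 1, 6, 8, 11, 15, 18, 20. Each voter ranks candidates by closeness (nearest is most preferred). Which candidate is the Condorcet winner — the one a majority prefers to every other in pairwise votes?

With single-peaked preferences on a line, the Condorcet winner is the candidate closest to the median voter.
The median voter (position 11) is closest to W at 12.
Check: W vs X — voters closer to W: 4 of 7.

W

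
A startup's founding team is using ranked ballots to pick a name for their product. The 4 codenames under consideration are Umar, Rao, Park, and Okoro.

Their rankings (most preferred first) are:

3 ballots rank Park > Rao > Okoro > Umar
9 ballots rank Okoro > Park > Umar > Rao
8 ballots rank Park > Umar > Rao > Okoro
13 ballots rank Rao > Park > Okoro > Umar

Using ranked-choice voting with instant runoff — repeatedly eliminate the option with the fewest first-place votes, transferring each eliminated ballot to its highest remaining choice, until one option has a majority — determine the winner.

Park

Round 1: Rao 13, Park 11, Okoro 9, Umar 0. Umar has the fewest and is eliminated.
Round 2: Rao 13, Park 11, Okoro 9. Okoro has the fewest and is eliminated.
Round 3: Park 20, Rao 13. Park has a majority.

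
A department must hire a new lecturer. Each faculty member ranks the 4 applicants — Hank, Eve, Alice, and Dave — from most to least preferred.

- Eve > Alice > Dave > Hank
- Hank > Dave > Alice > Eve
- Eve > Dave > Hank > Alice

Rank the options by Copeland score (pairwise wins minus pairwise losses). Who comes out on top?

Pairwise results:
  Hank vs Eve: Eve wins 2–1.
  Hank vs Alice: Hank wins 2–1.
  Hank vs Dave: Dave wins 2–1.
  Eve vs Alice: Eve wins 2–1.
  Eve vs Dave: Eve wins 2–1.
  Alice vs Dave: Dave wins 2–1.
Copeland scores (wins − losses):
  Hank: 1 − 2 = -1
  Eve: 3 − 0 = 3
  Alice: 0 − 3 = -3
  Dave: 2 − 1 = 1
Eve has the best Copeland score.

Eve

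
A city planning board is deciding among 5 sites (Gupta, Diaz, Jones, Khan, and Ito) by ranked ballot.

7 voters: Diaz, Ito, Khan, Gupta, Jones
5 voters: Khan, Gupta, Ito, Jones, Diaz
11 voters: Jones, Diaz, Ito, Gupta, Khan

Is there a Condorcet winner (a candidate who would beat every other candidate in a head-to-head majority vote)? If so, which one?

No Condorcet winner

Head-to-head results (23 voters total):
Gupta vs Diaz: Diaz wins 18–5.
Gupta vs Jones: Gupta wins 12–11.
Gupta vs Khan: Khan wins 12–11.
Gupta vs Ito: Ito wins 18–5.
Diaz vs Jones: Jones wins 16–7.
Diaz vs Khan: Diaz wins 18–5.
Diaz vs Ito: Diaz wins 18–5.
Jones vs Khan: Khan wins 12–11.
Jones vs Ito: Ito wins 12–11.
Khan vs Ito: Ito wins 18–5.
No candidate beats all others: Gupta beats Jones beats Diaz beats Gupta, a majority cycle.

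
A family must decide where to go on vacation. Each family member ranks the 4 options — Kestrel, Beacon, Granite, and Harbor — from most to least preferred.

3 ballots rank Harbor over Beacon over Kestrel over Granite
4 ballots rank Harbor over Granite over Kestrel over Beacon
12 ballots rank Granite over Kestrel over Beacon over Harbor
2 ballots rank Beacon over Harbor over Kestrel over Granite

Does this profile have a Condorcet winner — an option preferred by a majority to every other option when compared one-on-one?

Yes

Head-to-head results (21 voters total):
Kestrel vs Beacon: Kestrel wins 16–5.
Kestrel vs Granite: Granite wins 16–5.
Kestrel vs Harbor: Kestrel wins 12–9.
Beacon vs Granite: Granite wins 16–5.
Beacon vs Harbor: Beacon wins 14–7.
Granite vs Harbor: Granite wins 12–9.
Granite beats each rival — Kestrel (16–5), Beacon (16–5), Harbor (12–9) — so Granite is the Condorcet winner.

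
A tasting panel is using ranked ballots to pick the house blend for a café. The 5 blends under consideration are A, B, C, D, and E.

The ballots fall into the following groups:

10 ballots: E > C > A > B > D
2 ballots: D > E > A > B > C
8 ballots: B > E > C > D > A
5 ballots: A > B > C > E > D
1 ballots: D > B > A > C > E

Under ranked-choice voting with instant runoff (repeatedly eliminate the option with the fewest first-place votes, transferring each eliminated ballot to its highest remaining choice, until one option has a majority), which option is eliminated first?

Round 1: E 10, B 8, A 5, D 3, C 0. C has the fewest and is eliminated.
Round 2: E 10, B 8, A 5, D 3. D has the fewest and is eliminated.
Round 3: E 12, B 9, A 5. A has the fewest and is eliminated.
Round 4: B 14, E 12. B has a majority.

C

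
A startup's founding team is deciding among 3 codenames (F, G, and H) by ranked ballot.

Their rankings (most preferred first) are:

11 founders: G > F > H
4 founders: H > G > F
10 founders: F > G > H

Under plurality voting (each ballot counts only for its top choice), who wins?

First-place vote totals:
  F: 10
  G: 11
  H: 4
G has the most first-place votes.

G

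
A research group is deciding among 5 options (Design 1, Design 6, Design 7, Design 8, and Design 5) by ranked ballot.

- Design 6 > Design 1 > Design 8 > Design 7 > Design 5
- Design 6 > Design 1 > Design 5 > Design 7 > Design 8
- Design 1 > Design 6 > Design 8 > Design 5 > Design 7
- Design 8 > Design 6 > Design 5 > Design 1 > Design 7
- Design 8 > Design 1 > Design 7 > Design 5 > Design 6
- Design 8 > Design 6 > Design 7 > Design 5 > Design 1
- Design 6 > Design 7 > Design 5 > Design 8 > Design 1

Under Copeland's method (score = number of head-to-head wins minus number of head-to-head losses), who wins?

Pairwise results:
  Design 1 vs Design 6: Design 6 wins 5–2.
  Design 1 vs Design 7: Design 1 wins 5–2.
  Design 1 vs Design 8: Design 8 wins 4–3.
  Design 1 vs Design 5: Design 1 wins 4–3.
  Design 6 vs Design 7: Design 6 wins 6–1.
  Design 6 vs Design 8: Design 6 wins 4–3.
  Design 6 vs Design 5: Design 6 wins 6–1.
  Design 7 vs Design 8: Design 8 wins 5–2.
  Design 7 vs Design 5: Design 7 wins 4–3.
  Design 8 vs Design 5: Design 8 wins 5–2.
Copeland scores (wins − losses):
  Design 1: 2 − 2 = 0
  Design 6: 4 − 0 = 4
  Design 7: 1 − 3 = -2
  Design 8: 3 − 1 = 2
  Design 5: 0 − 4 = -4
Design 6 has the best Copeland score.

Design 6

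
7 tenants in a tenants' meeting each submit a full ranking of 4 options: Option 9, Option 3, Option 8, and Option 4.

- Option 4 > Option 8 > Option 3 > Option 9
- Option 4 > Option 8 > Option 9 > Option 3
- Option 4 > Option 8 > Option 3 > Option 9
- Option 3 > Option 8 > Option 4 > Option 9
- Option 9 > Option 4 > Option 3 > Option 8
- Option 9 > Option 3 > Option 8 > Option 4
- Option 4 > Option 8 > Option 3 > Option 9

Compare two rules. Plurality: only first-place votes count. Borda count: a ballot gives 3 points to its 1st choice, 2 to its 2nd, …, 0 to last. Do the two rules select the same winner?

Plurality first-place counts: Option 9 2, Option 3 1, Option 8 0, Option 4 4 → Option 4.
Borda totals: Option 9 7, Option 3 9, Option 8 11, Option 4 15 → Option 4.
The two rules agree on Option 4.

Yes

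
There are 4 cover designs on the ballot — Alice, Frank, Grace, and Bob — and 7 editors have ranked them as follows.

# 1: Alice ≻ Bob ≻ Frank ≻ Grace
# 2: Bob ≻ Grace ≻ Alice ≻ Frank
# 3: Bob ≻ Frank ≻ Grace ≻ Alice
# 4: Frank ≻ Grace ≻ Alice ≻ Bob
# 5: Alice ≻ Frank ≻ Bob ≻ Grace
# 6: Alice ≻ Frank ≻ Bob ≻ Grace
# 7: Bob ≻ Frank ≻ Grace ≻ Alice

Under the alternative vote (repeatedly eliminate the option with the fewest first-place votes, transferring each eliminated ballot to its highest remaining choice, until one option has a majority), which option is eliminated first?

Round 1: Alice 3, Bob 3, Frank 1, Grace 0. Grace has the fewest and is eliminated.
Round 2: Alice 3, Bob 3, Frank 1. Frank has the fewest and is eliminated.
Round 3: Alice 4, Bob 3. Alice has a majority.

Grace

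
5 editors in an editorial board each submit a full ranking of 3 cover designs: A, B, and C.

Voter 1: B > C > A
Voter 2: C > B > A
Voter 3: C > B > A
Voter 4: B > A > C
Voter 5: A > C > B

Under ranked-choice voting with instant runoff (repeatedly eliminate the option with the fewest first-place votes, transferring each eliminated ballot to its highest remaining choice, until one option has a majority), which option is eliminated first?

Round 1: B 2, C 2, A 1. A has the fewest and is eliminated.
Round 2: C 3, B 2. C has a majority.

A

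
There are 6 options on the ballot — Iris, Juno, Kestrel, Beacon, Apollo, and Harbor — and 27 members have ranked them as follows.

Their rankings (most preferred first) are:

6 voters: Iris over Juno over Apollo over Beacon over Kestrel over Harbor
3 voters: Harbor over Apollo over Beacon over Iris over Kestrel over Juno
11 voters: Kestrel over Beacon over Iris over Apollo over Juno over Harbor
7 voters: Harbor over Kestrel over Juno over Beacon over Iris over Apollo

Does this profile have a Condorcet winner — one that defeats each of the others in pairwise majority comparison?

Yes

Head-to-head results (27 voters total):
Iris vs Juno: Iris wins 20–7.
Iris vs Kestrel: Kestrel wins 18–9.
Iris vs Beacon: Beacon wins 21–6.
Iris vs Apollo: Iris wins 24–3.
Iris vs Harbor: Iris wins 17–10.
Juno vs Kestrel: Kestrel wins 21–6.
Juno vs Beacon: Beacon wins 14–13.
Juno vs Apollo: Apollo wins 14–13.
Juno vs Harbor: Juno wins 17–10.
Kestrel vs Beacon: Kestrel wins 18–9.
Kestrel vs Apollo: Kestrel wins 18–9.
Kestrel vs Harbor: Kestrel wins 17–10.
Beacon vs Apollo: Beacon wins 18–9.
Beacon vs Harbor: Beacon wins 17–10.
Apollo vs Harbor: Apollo wins 17–10.
Kestrel beats each rival — Iris (18–9), Juno (21–6), Beacon (18–9), Apollo (18–9), Harbor (17–10) — so Kestrel is the Condorcet winner.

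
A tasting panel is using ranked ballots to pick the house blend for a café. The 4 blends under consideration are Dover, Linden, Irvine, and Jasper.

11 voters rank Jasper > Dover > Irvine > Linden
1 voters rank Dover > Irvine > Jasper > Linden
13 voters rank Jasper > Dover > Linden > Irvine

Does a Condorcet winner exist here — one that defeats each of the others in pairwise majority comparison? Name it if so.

Jasper

Head-to-head results (25 voters total):
Dover vs Linden: Dover wins 25–0.
Dover vs Irvine: Dover wins 25–0.
Dover vs Jasper: Jasper wins 24–1.
Linden vs Irvine: Linden wins 13–12.
Linden vs Jasper: Jasper wins 25–0.
Irvine vs Jasper: Jasper wins 24–1.
Jasper beats each rival — Dover (24–1), Linden (25–0), Irvine (24–1) — so Jasper is the Condorcet winner.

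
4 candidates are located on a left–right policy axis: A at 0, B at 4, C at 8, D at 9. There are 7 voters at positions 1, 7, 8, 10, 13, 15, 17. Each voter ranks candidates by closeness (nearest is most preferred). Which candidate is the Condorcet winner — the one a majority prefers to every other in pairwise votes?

With single-peaked preferences on a line, the Condorcet winner is the candidate closest to the median voter.
The median voter (position 10) is closest to D at 9.
Check: D vs B — voters closer to D: 6 of 7.

D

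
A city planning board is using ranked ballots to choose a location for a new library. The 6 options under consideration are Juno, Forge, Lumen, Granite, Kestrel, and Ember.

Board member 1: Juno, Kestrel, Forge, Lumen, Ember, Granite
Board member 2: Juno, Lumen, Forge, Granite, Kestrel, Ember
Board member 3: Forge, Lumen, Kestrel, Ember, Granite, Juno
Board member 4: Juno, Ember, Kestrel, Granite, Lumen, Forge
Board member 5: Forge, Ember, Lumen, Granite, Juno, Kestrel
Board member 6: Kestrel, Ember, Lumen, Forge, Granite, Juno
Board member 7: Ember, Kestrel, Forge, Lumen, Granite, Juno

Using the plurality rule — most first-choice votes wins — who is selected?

First-place vote totals:
  Juno: 3
  Forge: 2
  Lumen: 0
  Granite: 0
  Kestrel: 1
  Ember: 1
Juno has the most first-place votes.

Juno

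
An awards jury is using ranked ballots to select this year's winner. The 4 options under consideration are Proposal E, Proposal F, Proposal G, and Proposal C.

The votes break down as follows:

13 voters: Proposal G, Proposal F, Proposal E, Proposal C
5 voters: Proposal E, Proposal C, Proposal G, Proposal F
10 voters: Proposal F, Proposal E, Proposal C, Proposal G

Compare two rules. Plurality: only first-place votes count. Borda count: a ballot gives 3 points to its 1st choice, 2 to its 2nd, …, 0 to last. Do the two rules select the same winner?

Plurality first-place counts: Proposal E 5, Proposal F 10, Proposal G 13, Proposal C 0 → Proposal G.
Borda totals: Proposal E 48, Proposal F 56, Proposal G 44, Proposal C 20 → Proposal F.
The two rules disagree: plurality picks Proposal G, Borda picks Proposal F.

No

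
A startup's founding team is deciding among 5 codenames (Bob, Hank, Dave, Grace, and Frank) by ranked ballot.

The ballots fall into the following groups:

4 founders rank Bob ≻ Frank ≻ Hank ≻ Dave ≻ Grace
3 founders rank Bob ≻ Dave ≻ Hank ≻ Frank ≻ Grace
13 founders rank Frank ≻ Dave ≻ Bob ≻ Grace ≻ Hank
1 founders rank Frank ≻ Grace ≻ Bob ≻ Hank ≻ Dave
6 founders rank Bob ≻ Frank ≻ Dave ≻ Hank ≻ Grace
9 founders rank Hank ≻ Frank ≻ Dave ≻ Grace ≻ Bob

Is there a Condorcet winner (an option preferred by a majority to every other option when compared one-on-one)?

Head-to-head results (36 voters total):
Bob vs Hank: Bob wins 27–9.
Bob vs Dave: Dave wins 22–14.
Bob vs Grace: Bob wins 26–10.
Bob vs Frank: Frank wins 23–13.
Hank vs Dave: Dave wins 22–14.
Hank vs Grace: Hank wins 22–14.
Hank vs Frank: Frank wins 24–12.
Dave vs Grace: Dave wins 35–1.
Dave vs Frank: Frank wins 33–3.
Grace vs Frank: Frank wins 36–0.
Frank beats each rival — Bob (23–13), Hank (24–12), Dave (33–3), Grace (36–0) — so Frank is the Condorcet winner.

Yes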